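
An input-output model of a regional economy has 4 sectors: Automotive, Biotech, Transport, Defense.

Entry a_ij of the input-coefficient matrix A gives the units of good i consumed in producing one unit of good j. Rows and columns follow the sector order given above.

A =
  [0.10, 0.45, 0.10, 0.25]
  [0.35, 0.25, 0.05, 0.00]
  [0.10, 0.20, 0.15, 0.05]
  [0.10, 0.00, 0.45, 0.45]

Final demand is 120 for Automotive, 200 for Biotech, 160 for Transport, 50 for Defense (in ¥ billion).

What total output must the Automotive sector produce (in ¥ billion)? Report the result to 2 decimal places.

I − A =
  [   0.90    -0.45    -0.10    -0.25]
  [  -0.35     0.75    -0.05     0.00]
  [  -0.10    -0.20     0.85    -0.05]
  [  -0.10     0.00    -0.45     0.55]
Compute the cofactors C_ij = (−1)^(i+j)·(3×3 minor ij) of I−A; the adjugate is their transpose:
adj(I−A) = Cᵀ =
  [ 0.328250   0.233750   0.138000   0.161750]
  [ 0.158750   0.362000   0.082125   0.079625]
  [ 0.083500   0.121000   0.265875   0.062125]
  [ 0.128000   0.141500   0.242625   0.414125]
det(I−A) = Σ_j (I−A)_1j·C_1j = (0.90)(0.328250) + (-0.45)(0.158750) + (-0.10)(0.083500) + (-0.25)(0.128000) = 0.1836375
(I − A)⁻¹ = adj(I−A) / det(I−A) ≈
  [   1.7875     1.2729     0.7515     0.8808]
  [   0.8645     1.9713     0.4472     0.4336]
  [   0.4547     0.6589     1.4478     0.3383]
  [   0.6970     0.7705     1.3212     2.2551]
x = (I − A)⁻¹ d = adj(I−A)·d / det(I−A), with det(I−A) = 0.1836375:
  x_1 = (0.328250·120 + 0.233750·200 + 0.138000·160 + 0.161750·50) / 0.1836375 = 116.3075 / 0.1836375 ≈ 633.35
  x_2 = (0.158750·120 + 0.362000·200 + 0.082125·160 + 0.079625·50) / 0.1836375 = 108.57125 / 0.1836375 ≈ 591.23
  x_3 = (0.083500·120 + 0.121000·200 + 0.265875·160 + 0.062125·50) / 0.1836375 = 79.86625 / 0.1836375 ≈ 434.91
  x_4 = (0.128000·120 + 0.141500·200 + 0.242625·160 + 0.414125·50) / 0.1836375 = 103.18625 / 0.1836375 ≈ 561.90

x_1 = 633.35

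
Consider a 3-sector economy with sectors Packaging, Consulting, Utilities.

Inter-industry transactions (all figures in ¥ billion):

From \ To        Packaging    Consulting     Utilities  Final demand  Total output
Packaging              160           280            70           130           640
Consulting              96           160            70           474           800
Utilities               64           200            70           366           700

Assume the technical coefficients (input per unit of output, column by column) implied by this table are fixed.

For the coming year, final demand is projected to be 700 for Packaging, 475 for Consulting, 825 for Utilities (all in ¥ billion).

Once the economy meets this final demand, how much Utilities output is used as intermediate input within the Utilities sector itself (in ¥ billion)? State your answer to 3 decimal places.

z_UU = 139.428

Technical coefficients a_ij = z_ij / X_j:
  a_PP = 160/640 = 0.25, a_CP = 96/640 = 0.15, a_UP = 64/640 = 0.10
  a_PC = 280/800 = 0.35, a_CC = 160/800 = 0.20, a_UC = 200/800 = 0.25
  a_PU = 70/700 = 0.10, a_CU = 70/700 = 0.10, a_UU = 70/700 = 0.10
I − A =
  [   0.75    -0.35    -0.10]
  [  -0.15     0.80    -0.10]
  [  -0.10    -0.25     0.90]
Cofactors of I−A, C_ij = (−1)^(i+j)·(minor ij) (rows/columns in the sector order above):
  C_11 = (0.80)(0.90) − (-0.10)(-0.25) = 0.6950
  C_12 = −[(-0.15)(0.90) − (-0.10)(-0.10)] = 0.1450
  C_13 = (-0.15)(-0.25) − (0.80)(-0.10) = 0.1175
  C_21 = −[(-0.35)(0.90) − (-0.10)(-0.25)] = 0.3400
  C_22 = (0.75)(0.90) − (-0.10)(-0.10) = 0.6650
  C_23 = −[(0.75)(-0.25) − (-0.35)(-0.10)] = 0.2225
  C_31 = (-0.35)(-0.10) − (-0.10)(0.80) = 0.1150
  C_32 = −[(0.75)(-0.10) − (-0.10)(-0.15)] = 0.0900
  C_33 = (0.75)(0.80) − (-0.35)(-0.15) = 0.5475
det(I−A) = Σ_j (I−A)_1j·C_1j = (0.75)(0.6950) + (-0.35)(0.1450) + (-0.10)(0.1175) = 0.45875
adj(I−A) = Cᵀ =
  [ 0.6950   0.3400   0.1150]
  [ 0.1450   0.6650   0.0900]
  [ 0.1175   0.2225   0.5475]
(I − A)⁻¹ = adj(I−A) / det(I−A) ≈
  [   1.5150     0.7411     0.2507]
  [   0.3161     1.4496     0.1962]
  [   0.2561     0.4850     1.1935]
First solve x = (I − A)⁻¹ d = adj(I−A)·d / det(I−A); in particular x_U = (0.1175·700 + 0.2225·475 + 0.5475·825) / 0.45875 = 639.625 / 0.45875 ≈ 1394.27793.
Intermediate flow from U to U: z_UU = a_UU · x_U = 0.10 × 639.625 / 0.45875 = 63.9625 / 0.45875 ≈ 139.428.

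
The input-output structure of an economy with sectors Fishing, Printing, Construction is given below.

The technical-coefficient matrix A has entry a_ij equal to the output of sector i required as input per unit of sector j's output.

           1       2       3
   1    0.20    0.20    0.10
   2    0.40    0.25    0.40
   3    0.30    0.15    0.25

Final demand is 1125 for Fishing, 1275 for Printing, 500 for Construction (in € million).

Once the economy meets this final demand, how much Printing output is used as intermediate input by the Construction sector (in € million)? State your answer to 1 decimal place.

z_23 = 1119.3

I − A =
  [   0.80    -0.20    -0.10]
  [  -0.40     0.75    -0.40]
  [  -0.30    -0.15     0.75]
Cofactors of I−A, C_ij = (−1)^(i+j)·(minor ij) (rows/columns in the sector order above):
  C_11 = (0.75)(0.75) − (-0.40)(-0.15) = 0.5025
  C_12 = −[(-0.40)(0.75) − (-0.40)(-0.30)] = 0.4200
  C_13 = (-0.40)(-0.15) − (0.75)(-0.30) = 0.2850
  C_21 = −[(-0.20)(0.75) − (-0.10)(-0.15)] = 0.1650
  C_22 = (0.80)(0.75) − (-0.10)(-0.30) = 0.5700
  C_23 = −[(0.80)(-0.15) − (-0.20)(-0.30)] = 0.1800
  C_31 = (-0.20)(-0.40) − (-0.10)(0.75) = 0.1550
  C_32 = −[(0.80)(-0.40) − (-0.10)(-0.40)] = 0.3600
  C_33 = (0.80)(0.75) − (-0.20)(-0.40) = 0.5200
det(I−A) = Σ_j (I−A)_1j·C_1j = (0.80)(0.5025) + (-0.20)(0.4200) + (-0.10)(0.2850) = 0.2895
adj(I−A) = Cᵀ =
  [ 0.5025   0.1650   0.1550]
  [ 0.4200   0.5700   0.3600]
  [ 0.2850   0.1800   0.5200]
(I − A)⁻¹ = adj(I−A) / det(I−A) ≈
  [   1.7358     0.5699     0.5354]
  [   1.4508     1.9689     1.2435]
  [   0.9845     0.6218     1.7962]
First solve x = (I − A)⁻¹ d = adj(I−A)·d / det(I−A); in particular x_3 = (0.2850·1125 + 0.1800·1275 + 0.5200·500) / 0.2895 = 810.125 / 0.2895 ≈ 2798.359.
Intermediate flow from 2 to 3: z_23 = a_23 · x_3 = 0.40 × 810.125 / 0.2895 = 324.05 / 0.2895 ≈ 1119.3.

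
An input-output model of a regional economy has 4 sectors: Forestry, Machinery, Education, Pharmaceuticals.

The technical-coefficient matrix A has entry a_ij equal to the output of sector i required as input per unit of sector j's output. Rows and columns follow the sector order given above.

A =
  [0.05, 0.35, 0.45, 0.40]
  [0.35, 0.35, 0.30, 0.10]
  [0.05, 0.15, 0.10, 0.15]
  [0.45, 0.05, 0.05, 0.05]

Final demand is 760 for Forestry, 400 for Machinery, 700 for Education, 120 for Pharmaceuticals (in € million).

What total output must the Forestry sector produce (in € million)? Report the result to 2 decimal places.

I − A =
  [   0.95    -0.35    -0.45    -0.40]
  [  -0.35     0.65    -0.30    -0.10]
  [  -0.05    -0.15     0.90    -0.15]
  [  -0.45    -0.05    -0.05     0.95]
Compute the cofactors C_ij = (−1)^(i+j)·(3×3 minor ij) of I−A; the adjugate is their transpose:
adj(I−A) = Cᵀ =
  [ 0.500625   0.385125   0.396125   0.313875]
  [ 0.371875   0.590375   0.398375   0.281625]
  [ 0.133750   0.156750   0.325750   0.124250]
  [ 0.263750   0.221750   0.225750   0.359250]
det(I−A) = Σ_j (I−A)_1j·C_1j = (0.95)(0.500625) + (-0.35)(0.371875) + (-0.45)(0.133750) + (-0.40)(0.263750) = 0.17975
(I − A)⁻¹ = adj(I−A) / det(I−A) ≈
  [   2.7851     2.1426     2.2038     1.7462]
  [   2.0688     3.2844     2.2163     1.5668]
  [   0.7441     0.8720     1.8122     0.6912]
  [   1.4673     1.2337     1.2559     1.9986]
x = (I − A)⁻¹ d = adj(I−A)·d / det(I−A), with det(I−A) = 0.17975:
  x_F = (0.500625·760 + 0.385125·400 + 0.396125·700 + 0.313875·120) / 0.17975 = 849.4775 / 0.17975 ≈ 4725.88
  x_M = (0.371875·760 + 0.590375·400 + 0.398375·700 + 0.281625·120) / 0.17975 = 831.4325 / 0.17975 ≈ 4625.49
  x_E = (0.133750·760 + 0.156750·400 + 0.325750·700 + 0.124250·120) / 0.17975 = 407.285 / 0.17975 ≈ 2265.84
  x_P = (0.263750·760 + 0.221750·400 + 0.225750·700 + 0.359250·120) / 0.17975 = 490.285 / 0.17975 ≈ 2727.59

x_F = 4725.88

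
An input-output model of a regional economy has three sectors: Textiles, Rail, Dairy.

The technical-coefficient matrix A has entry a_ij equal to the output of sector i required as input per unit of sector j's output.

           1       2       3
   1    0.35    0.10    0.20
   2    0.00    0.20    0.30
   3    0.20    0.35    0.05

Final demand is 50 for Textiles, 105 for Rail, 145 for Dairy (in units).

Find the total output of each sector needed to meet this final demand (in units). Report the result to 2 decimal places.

x_1 = 200.19, x_2 = 237.04, x_3 = 282.11

I − A =
  [   0.65    -0.10    -0.20]
  [   0.00     0.80    -0.30]
  [  -0.20    -0.35     0.95]
Cofactors of I−A, C_ij = (−1)^(i+j)·(minor ij) (rows/columns in the sector order above):
  C_11 = (0.80)(0.95) − (-0.30)(-0.35) = 0.6550
  C_12 = −[(0.00)(0.95) − (-0.30)(-0.20)] = 0.0600
  C_13 = (0.00)(-0.35) − (0.80)(-0.20) = 0.1600
  C_21 = −[(-0.10)(0.95) − (-0.20)(-0.35)] = 0.1650
  C_22 = (0.65)(0.95) − (-0.20)(-0.20) = 0.5775
  C_23 = −[(0.65)(-0.35) − (-0.10)(-0.20)] = 0.2475
  C_31 = (-0.10)(-0.30) − (-0.20)(0.80) = 0.1900
  C_32 = −[(0.65)(-0.30) − (-0.20)(0.00)] = 0.1950
  C_33 = (0.65)(0.80) − (-0.10)(0.00) = 0.5200
det(I−A) = Σ_j (I−A)_1j·C_1j = (0.65)(0.6550) + (-0.10)(0.0600) + (-0.20)(0.1600) = 0.38775
adj(I−A) = Cᵀ =
  [ 0.6550   0.1650   0.1900]
  [ 0.0600   0.5775   0.1950]
  [ 0.1600   0.2475   0.5200]
(I − A)⁻¹ = adj(I−A) / det(I−A) ≈
  [   1.6892     0.4255     0.4900]
  [   0.1547     1.4894     0.5029]
  [   0.4126     0.6383     1.3411]
x = (I − A)⁻¹ d = adj(I−A)·d / det(I−A), with det(I−A) = 0.38775:
  x_1 = (0.6550·50 + 0.1650·105 + 0.1900·145) / 0.38775 = 77.625 / 0.38775 ≈ 200.19
  x_2 = (0.0600·50 + 0.5775·105 + 0.1950·145) / 0.38775 = 91.9125 / 0.38775 ≈ 237.04
  x_3 = (0.1600·50 + 0.2475·105 + 0.5200·145) / 0.38775 = 109.3875 / 0.38775 ≈ 282.11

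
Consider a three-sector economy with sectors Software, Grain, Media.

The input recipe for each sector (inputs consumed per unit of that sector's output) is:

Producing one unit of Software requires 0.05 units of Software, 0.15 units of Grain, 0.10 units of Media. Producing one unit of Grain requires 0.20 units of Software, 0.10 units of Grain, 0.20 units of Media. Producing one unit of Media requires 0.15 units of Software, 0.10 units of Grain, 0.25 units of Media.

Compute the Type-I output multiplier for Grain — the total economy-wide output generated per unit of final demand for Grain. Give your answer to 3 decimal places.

I − A =
  [   0.95    -0.20    -0.15]
  [  -0.15     0.90    -0.10]
  [  -0.10    -0.20     0.75]
Cofactors of I−A, C_ij = (−1)^(i+j)·(minor ij) (rows/columns in the sector order above):
  C_11 = (0.90)(0.75) − (-0.10)(-0.20) = 0.6550
  C_12 = −[(-0.15)(0.75) − (-0.10)(-0.10)] = 0.1225
  C_13 = (-0.15)(-0.20) − (0.90)(-0.10) = 0.1200
  C_21 = −[(-0.20)(0.75) − (-0.15)(-0.20)] = 0.1800
  C_22 = (0.95)(0.75) − (-0.15)(-0.10) = 0.6975
  C_23 = −[(0.95)(-0.20) − (-0.20)(-0.10)] = 0.2100
  C_31 = (-0.20)(-0.10) − (-0.15)(0.90) = 0.1550
  C_32 = −[(0.95)(-0.10) − (-0.15)(-0.15)] = 0.1175
  C_33 = (0.95)(0.90) − (-0.20)(-0.15) = 0.8250
det(I−A) = Σ_j (I−A)_1j·C_1j = (0.95)(0.6550) + (-0.20)(0.1225) + (-0.15)(0.1200) = 0.57975
adj(I−A) = Cᵀ =
  [ 0.6550   0.1800   0.1550]
  [ 0.1225   0.6975   0.1175]
  [ 0.1200   0.2100   0.8250]
(I − A)⁻¹ = adj(I−A) / det(I−A) ≈
  [   1.1298     0.3105     0.2674]
  [   0.2113     1.2031     0.2027]
  [   0.2070     0.3622     1.4230]
The output multiplier for sector j is the column-j sum of the Leontief inverse (I − A)⁻¹ = adj(I−A) / det(I−A).
Column 2 of adj(I−A): (0.1800, 0.6975, 0.2100); det(I−A) = 0.57975.
m_2 = (0.1800 + 0.6975 + 0.2100) / 0.57975 = 1.0875 / 0.57975 ≈ 1.876.

m_2 = 1.876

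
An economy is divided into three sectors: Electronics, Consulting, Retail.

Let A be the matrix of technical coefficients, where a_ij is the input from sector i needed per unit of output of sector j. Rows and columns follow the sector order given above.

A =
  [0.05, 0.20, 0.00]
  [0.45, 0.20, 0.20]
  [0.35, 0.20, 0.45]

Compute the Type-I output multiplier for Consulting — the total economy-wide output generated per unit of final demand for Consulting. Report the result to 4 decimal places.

I − A =
  [   0.95    -0.20     0.00]
  [  -0.45     0.80    -0.20]
  [  -0.35    -0.20     0.55]
Cofactors of I−A, C_ij = (−1)^(i+j)·(minor ij) (rows/columns in the sector order above):
  C_11 = (0.80)(0.55) − (-0.20)(-0.20) = 0.4000
  C_12 = −[(-0.45)(0.55) − (-0.20)(-0.35)] = 0.3175
  C_13 = (-0.45)(-0.20) − (0.80)(-0.35) = 0.3700
  C_21 = −[(-0.20)(0.55) − (0.00)(-0.20)] = 0.1100
  C_22 = (0.95)(0.55) − (0.00)(-0.35) = 0.5225
  C_23 = −[(0.95)(-0.20) − (-0.20)(-0.35)] = 0.2600
  C_31 = (-0.20)(-0.20) − (0.00)(0.80) = 0.0400
  C_32 = −[(0.95)(-0.20) − (0.00)(-0.45)] = 0.1900
  C_33 = (0.95)(0.80) − (-0.20)(-0.45) = 0.6700
det(I−A) = Σ_j (I−A)_1j·C_1j = (0.95)(0.4000) + (-0.20)(0.3175) + (0.00)(0.3700) = 0.3165
adj(I−A) = Cᵀ =
  [ 0.4000   0.1100   0.0400]
  [ 0.3175   0.5225   0.1900]
  [ 0.3700   0.2600   0.6700]
(I − A)⁻¹ = adj(I−A) / det(I−A) ≈
  [   1.26382     0.34755     0.12638]
  [   1.00316     1.65087     0.60032]
  [   1.16904     0.82148     2.11690]
The output multiplier for sector j is the column-j sum of the Leontief inverse (I − A)⁻¹ = adj(I−A) / det(I−A).
Column 2 of adj(I−A): (0.1100, 0.5225, 0.2600); det(I−A) = 0.3165.
m_2 = (0.1100 + 0.5225 + 0.2600) / 0.3165 = 0.8925 / 0.3165 ≈ 2.8199.

m_2 = 2.8199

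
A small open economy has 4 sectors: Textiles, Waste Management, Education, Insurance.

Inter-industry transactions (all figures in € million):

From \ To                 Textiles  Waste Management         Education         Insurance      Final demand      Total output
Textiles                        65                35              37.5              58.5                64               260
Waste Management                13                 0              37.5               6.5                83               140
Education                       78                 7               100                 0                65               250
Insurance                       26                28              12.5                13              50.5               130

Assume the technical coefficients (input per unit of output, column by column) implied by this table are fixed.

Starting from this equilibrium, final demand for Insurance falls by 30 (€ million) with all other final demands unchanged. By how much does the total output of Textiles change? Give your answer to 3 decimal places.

Δx_1 = -27.738

Technical coefficients a_ij = z_ij / X_j:
  a_11 = 65/260 = 0.25, a_21 = 13/260 = 0.05, a_31 = 78/260 = 0.30, a_41 = 26/260 = 0.10
  a_12 = 35/140 = 0.25, a_22 = 0/140 = 0.00, a_32 = 7/140 = 0.05, a_42 = 28/140 = 0.20
  a_13 = 37.5/250 = 0.15, a_23 = 37.5/250 = 0.15, a_33 = 100/250 = 0.40, a_43 = 12.5/250 = 0.05
  a_14 = 58.5/130 = 0.45, a_24 = 6.5/130 = 0.05, a_34 = 0/130 = 0.00, a_44 = 13/130 = 0.10
I − A =
  [   0.75    -0.25    -0.15    -0.45]
  [  -0.05     1.00    -0.15    -0.05]
  [  -0.30    -0.05     0.60     0.00]
  [  -0.10    -0.20    -0.05     0.90]
Compute the cofactors C_ij = (−1)^(i+j)·(3×3 minor ij) of I−A; the adjugate is their transpose:
adj(I−A) = Cᵀ =
  [ 0.527125   0.196875   0.203875   0.274500]
  [ 0.071250   0.330750   0.105000   0.054000]
  [ 0.269500   0.126000   0.605500   0.141750]
  [ 0.089375   0.102375   0.079625   0.380250]
det(I−A) = Σ_j (I−A)_1j·C_1j = (0.75)(0.527125) + (-0.25)(0.071250) + (-0.15)(0.269500) + (-0.45)(0.089375) = 0.2968875
(I − A)⁻¹ = adj(I−A) / det(I−A) ≈
  [   1.7755     0.6631     0.6867     0.9246]
  [   0.2400     1.1141     0.3537     0.1819]
  [   0.9078     0.4244     2.0395     0.4775]
  [   0.3010     0.3448     0.2682     1.2808]
Δx = (I − A)⁻¹ Δd with Δd having -30 in the Insurance component and 0 elsewhere.
So Δx_1 = L_14 · (-30), where L_14 = adj(I−A)_14 / det(I−A) = 0.274500 / 0.2968875.
Δx_1 = 0.274500 × (-30) / 0.2968875 = -8.235 / 0.2968875 ≈ -27.738.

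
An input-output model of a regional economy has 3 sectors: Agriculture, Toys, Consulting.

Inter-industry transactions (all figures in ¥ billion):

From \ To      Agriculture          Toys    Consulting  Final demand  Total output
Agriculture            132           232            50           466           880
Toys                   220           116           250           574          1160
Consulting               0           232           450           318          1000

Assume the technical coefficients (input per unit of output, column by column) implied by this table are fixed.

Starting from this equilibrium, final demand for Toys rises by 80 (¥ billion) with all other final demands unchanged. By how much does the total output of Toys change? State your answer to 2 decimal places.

Technical coefficients a_ij = z_ij / X_j:
  a_AA = 132/880 = 0.15, a_TA = 220/880 = 0.25, a_CA = 0/880 = 0.00
  a_AT = 232/1160 = 0.20, a_TT = 116/1160 = 0.10, a_CT = 232/1160 = 0.20
  a_AC = 50/1000 = 0.05, a_TC = 250/1000 = 0.25, a_CC = 450/1000 = 0.45
I − A =
  [   0.85    -0.20    -0.05]
  [  -0.25     0.90    -0.25]
  [   0.00    -0.20     0.55]
Cofactors of I−A, C_ij = (−1)^(i+j)·(minor ij) (rows/columns in the sector order above):
  C_11 = (0.90)(0.55) − (-0.25)(-0.20) = 0.4450
  C_12 = −[(-0.25)(0.55) − (-0.25)(0.00)] = 0.1375
  C_13 = (-0.25)(-0.20) − (0.90)(0.00) = 0.0500
  C_21 = −[(-0.20)(0.55) − (-0.05)(-0.20)] = 0.1200
  C_22 = (0.85)(0.55) − (-0.05)(0.00) = 0.4675
  C_23 = −[(0.85)(-0.20) − (-0.20)(0.00)] = 0.1700
  C_31 = (-0.20)(-0.25) − (-0.05)(0.90) = 0.0950
  C_32 = −[(0.85)(-0.25) − (-0.05)(-0.25)] = 0.2250
  C_33 = (0.85)(0.90) − (-0.20)(-0.25) = 0.7150
det(I−A) = Σ_j (I−A)_1j·C_1j = (0.85)(0.4450) + (-0.20)(0.1375) + (-0.05)(0.0500) = 0.34825
adj(I−A) = Cᵀ =
  [ 0.4450   0.1200   0.0950]
  [ 0.1375   0.4675   0.2250]
  [ 0.0500   0.1700   0.7150]
(I − A)⁻¹ = adj(I−A) / det(I−A) ≈
  [   1.2778     0.3446     0.2728]
  [   0.3948     1.3424     0.6461]
  [   0.1436     0.4882     2.0531]
Δx = (I − A)⁻¹ Δd with Δd having +80 in the Toys component and 0 elsewhere.
So Δx_T = L_TT · (+80), where L_TT = adj(I−A)_TT / det(I−A) = 0.4675 / 0.34825.
Δx_T = 0.4675 × (+80) / 0.34825 = 37.40 / 0.34825 ≈ 107.39.

Δx_T = 107.39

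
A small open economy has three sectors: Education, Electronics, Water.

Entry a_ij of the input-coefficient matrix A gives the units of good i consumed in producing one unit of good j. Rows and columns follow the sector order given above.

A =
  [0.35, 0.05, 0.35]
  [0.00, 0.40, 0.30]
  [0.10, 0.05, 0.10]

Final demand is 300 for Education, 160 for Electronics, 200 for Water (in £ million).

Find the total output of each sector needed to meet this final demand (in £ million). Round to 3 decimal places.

I − A =
  [   0.65    -0.05    -0.35]
  [   0.00     0.60    -0.30]
  [  -0.10    -0.05     0.90]
Cofactors of I−A, C_ij = (−1)^(i+j)·(minor ij) (rows/columns in the sector order above):
  C_11 = (0.60)(0.90) − (-0.30)(-0.05) = 0.5250
  C_12 = −[(0.00)(0.90) − (-0.30)(-0.10)] = 0.0300
  C_13 = (0.00)(-0.05) − (0.60)(-0.10) = 0.0600
  C_21 = −[(-0.05)(0.90) − (-0.35)(-0.05)] = 0.0625
  C_22 = (0.65)(0.90) − (-0.35)(-0.10) = 0.5500
  C_23 = −[(0.65)(-0.05) − (-0.05)(-0.10)] = 0.0375
  C_31 = (-0.05)(-0.30) − (-0.35)(0.60) = 0.2250
  C_32 = −[(0.65)(-0.30) − (-0.35)(0.00)] = 0.1950
  C_33 = (0.65)(0.60) − (-0.05)(0.00) = 0.3900
det(I−A) = Σ_j (I−A)_1j·C_1j = (0.65)(0.5250) + (-0.05)(0.0300) + (-0.35)(0.0600) = 0.31875
adj(I−A) = Cᵀ =
  [ 0.5250   0.0625   0.2250]
  [ 0.0300   0.5500   0.1950]
  [ 0.0600   0.0375   0.3900]
(I − A)⁻¹ = adj(I−A) / det(I−A) ≈
  [   1.6471     0.1961     0.7059]
  [   0.0941     1.7255     0.6118]
  [   0.1882     0.1176     1.2235]
x = (I − A)⁻¹ d = adj(I−A)·d / det(I−A), with det(I−A) = 0.31875:
  x_1 = (0.5250·300 + 0.0625·160 + 0.2250·200) / 0.31875 = 212.50 / 0.31875 ≈ 666.667
  x_2 = (0.0300·300 + 0.5500·160 + 0.1950·200) / 0.31875 = 136.00 / 0.31875 ≈ 426.667
  x_3 = (0.0600·300 + 0.0375·160 + 0.3900·200) / 0.31875 = 102.00 / 0.31875 = 320.000

x_1 = 666.667, x_2 = 426.667, x_3 = 320.000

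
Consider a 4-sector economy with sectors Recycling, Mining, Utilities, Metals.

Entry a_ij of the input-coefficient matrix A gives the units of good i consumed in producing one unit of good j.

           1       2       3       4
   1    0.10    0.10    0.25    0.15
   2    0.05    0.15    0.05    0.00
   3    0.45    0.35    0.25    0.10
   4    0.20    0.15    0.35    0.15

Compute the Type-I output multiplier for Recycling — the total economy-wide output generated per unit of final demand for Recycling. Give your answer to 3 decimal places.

I − A =
  [   0.90    -0.10    -0.25    -0.15]
  [  -0.05     0.85    -0.05     0.00]
  [  -0.45    -0.35     0.75    -0.10]
  [  -0.20    -0.15    -0.35     0.85]
Compute the cofactors C_ij = (−1)^(i+j)·(3×3 minor ij) of I−A; the adjugate is their transpose:
adj(I−A) = Cᵀ =
  [ 0.496500   0.173625   0.230625   0.114750]
  [ 0.050250   0.395500   0.050000   0.014750]
  [ 0.357750   0.321125   0.619375   0.136000]
  [ 0.273000   0.242875   0.318125   0.452000]
det(I−A) = Σ_j (I−A)_1j·C_1j = (0.90)(0.496500) + (-0.10)(0.050250) + (-0.25)(0.357750) + (-0.15)(0.273000) = 0.3114375
(I − A)⁻¹ = adj(I−A) / det(I−A) ≈
  [   1.5942     0.5575     0.7405     0.3685]
  [   0.1613     1.2699     0.1605     0.0474]
  [   1.1487     1.0311     1.9888     0.4367]
  [   0.8766     0.7799     1.0215     1.4513]
The output multiplier for sector j is the column-j sum of the Leontief inverse (I − A)⁻¹ = adj(I−A) / det(I−A).
Column 1 of adj(I−A): (0.496500, 0.050250, 0.357750, 0.273000); det(I−A) = 0.3114375.
m_1 = (0.496500 + 0.050250 + 0.357750 + 0.273000) / 0.3114375 = 1.1775 / 0.3114375 ≈ 3.781.

m_1 = 3.781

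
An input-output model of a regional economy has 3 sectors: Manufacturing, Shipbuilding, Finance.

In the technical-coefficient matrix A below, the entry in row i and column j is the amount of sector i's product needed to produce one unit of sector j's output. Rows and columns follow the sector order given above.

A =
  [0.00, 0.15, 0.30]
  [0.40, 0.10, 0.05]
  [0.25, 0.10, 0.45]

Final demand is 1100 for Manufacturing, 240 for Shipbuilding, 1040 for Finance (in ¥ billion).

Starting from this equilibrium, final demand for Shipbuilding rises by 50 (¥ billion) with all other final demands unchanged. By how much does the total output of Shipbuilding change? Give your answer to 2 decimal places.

Δx_S = 63.23

I − A =
  [   1.00    -0.15    -0.30]
  [  -0.40     0.90    -0.05]
  [  -0.25    -0.10     0.55]
Cofactors of I−A, C_ij = (−1)^(i+j)·(minor ij) (rows/columns in the sector order above):
  C_11 = (0.90)(0.55) − (-0.05)(-0.10) = 0.4900
  C_12 = −[(-0.40)(0.55) − (-0.05)(-0.25)] = 0.2325
  C_13 = (-0.40)(-0.10) − (0.90)(-0.25) = 0.2650
  C_21 = −[(-0.15)(0.55) − (-0.30)(-0.10)] = 0.1125
  C_22 = (1.00)(0.55) − (-0.30)(-0.25) = 0.4750
  C_23 = −[(1.00)(-0.10) − (-0.15)(-0.25)] = 0.1375
  C_31 = (-0.15)(-0.05) − (-0.30)(0.90) = 0.2775
  C_32 = −[(1.00)(-0.05) − (-0.30)(-0.40)] = 0.1700
  C_33 = (1.00)(0.90) − (-0.15)(-0.40) = 0.8400
det(I−A) = Σ_j (I−A)_1j·C_1j = (1.00)(0.4900) + (-0.15)(0.2325) + (-0.30)(0.2650) = 0.375625
adj(I−A) = Cᵀ =
  [ 0.4900   0.1125   0.2775]
  [ 0.2325   0.4750   0.1700]
  [ 0.2650   0.1375   0.8400]
(I − A)⁻¹ = adj(I−A) / det(I−A) ≈
  [   1.3045     0.2995     0.7388]
  [   0.6190     1.2646     0.4526]
  [   0.7055     0.3661     2.2363]
Δx = (I − A)⁻¹ Δd with Δd having +50 in the Shipbuilding component and 0 elsewhere.
So Δx_S = L_SS · (+50), where L_SS = adj(I−A)_SS / det(I−A) = 0.4750 / 0.375625.
Δx_S = 0.4750 × (+50) / 0.375625 = 23.75 / 0.375625 ≈ 63.23.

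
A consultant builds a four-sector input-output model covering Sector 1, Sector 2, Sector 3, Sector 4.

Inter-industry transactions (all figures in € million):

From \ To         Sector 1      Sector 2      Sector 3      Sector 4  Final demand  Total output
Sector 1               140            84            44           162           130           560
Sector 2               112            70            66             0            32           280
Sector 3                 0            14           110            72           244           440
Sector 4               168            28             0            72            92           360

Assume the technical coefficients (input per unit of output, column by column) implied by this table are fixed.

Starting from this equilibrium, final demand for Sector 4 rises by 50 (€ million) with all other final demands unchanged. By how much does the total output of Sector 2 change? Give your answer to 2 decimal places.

Δx_2 = 22.96

Technical coefficients a_ij = z_ij / X_j:
  a_11 = 140/560 = 0.25, a_21 = 112/560 = 0.20, a_31 = 0/560 = 0.00, a_41 = 168/560 = 0.30
  a_12 = 84/280 = 0.30, a_22 = 70/280 = 0.25, a_32 = 14/280 = 0.05, a_42 = 28/280 = 0.10
  a_13 = 44/440 = 0.10, a_23 = 66/440 = 0.15, a_33 = 110/440 = 0.25, a_43 = 0/440 = 0.00
  a_14 = 162/360 = 0.45, a_24 = 0/360 = 0.00, a_34 = 72/360 = 0.20, a_44 = 72/360 = 0.20
I − A =
  [   0.75    -0.30    -0.10    -0.45]
  [  -0.20     0.75    -0.15     0.00]
  [   0.00    -0.05     0.75    -0.20]
  [  -0.30    -0.10     0.00     0.80]
Compute the cofactors C_ij = (−1)^(i+j)·(3×3 minor ij) of I−A; the adjugate is their transpose:
adj(I−A) = Cᵀ =
  [ 0.44100   0.21975   0.10275   0.27375]
  [ 0.12900   0.34275   0.08575   0.09400]
  [ 0.05700   0.05625   0.29175   0.10500]
  [ 0.18150   0.12525   0.04925   0.37025]
det(I−A) = Σ_j (I−A)_1j·C_1j = (0.75)(0.44100) + (-0.30)(0.12900) + (-0.10)(0.05700) + (-0.45)(0.18150) = 0.204675
(I − A)⁻¹ = adj(I−A) / det(I−A) ≈
  [   2.1546     1.0737     0.5020     1.3375]
  [   0.6303     1.6746     0.4190     0.4593]
  [   0.2785     0.2748     1.4254     0.5130]
  [   0.8868     0.6119     0.2406     1.8090]
Δx = (I − A)⁻¹ Δd with Δd having +50 in the Sector 4 component and 0 elsewhere.
So Δx_2 = L_24 · (+50), where L_24 = adj(I−A)_24 / det(I−A) = 0.09400 / 0.204675.
Δx_2 = 0.09400 × (+50) / 0.204675 = 4.70 / 0.204675 ≈ 22.96.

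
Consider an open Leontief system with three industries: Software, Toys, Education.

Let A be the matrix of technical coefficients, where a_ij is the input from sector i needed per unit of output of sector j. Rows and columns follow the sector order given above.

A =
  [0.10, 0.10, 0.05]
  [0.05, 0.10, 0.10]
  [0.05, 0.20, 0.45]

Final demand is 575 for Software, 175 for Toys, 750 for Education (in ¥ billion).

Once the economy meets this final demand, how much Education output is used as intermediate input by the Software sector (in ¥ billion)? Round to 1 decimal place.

z_31 = 38.6

I − A =
  [   0.90    -0.10    -0.05]
  [  -0.05     0.90    -0.10]
  [  -0.05    -0.20     0.55]
Cofactors of I−A, C_ij = (−1)^(i+j)·(minor ij) (rows/columns in the sector order above):
  C_11 = (0.90)(0.55) − (-0.10)(-0.20) = 0.4750
  C_12 = −[(-0.05)(0.55) − (-0.10)(-0.05)] = 0.0325
  C_13 = (-0.05)(-0.20) − (0.90)(-0.05) = 0.0550
  C_21 = −[(-0.10)(0.55) − (-0.05)(-0.20)] = 0.0650
  C_22 = (0.90)(0.55) − (-0.05)(-0.05) = 0.4925
  C_23 = −[(0.90)(-0.20) − (-0.10)(-0.05)] = 0.1850
  C_31 = (-0.10)(-0.10) − (-0.05)(0.90) = 0.0550
  C_32 = −[(0.90)(-0.10) − (-0.05)(-0.05)] = 0.0925
  C_33 = (0.90)(0.90) − (-0.10)(-0.05) = 0.8050
det(I−A) = Σ_j (I−A)_1j·C_1j = (0.90)(0.4750) + (-0.10)(0.0325) + (-0.05)(0.0550) = 0.4215
adj(I−A) = Cᵀ =
  [ 0.4750   0.0650   0.0550]
  [ 0.0325   0.4925   0.0925]
  [ 0.0550   0.1850   0.8050]
(I − A)⁻¹ = adj(I−A) / det(I−A) ≈
  [   1.1269     0.1542     0.1305]
  [   0.0771     1.1684     0.2195]
  [   0.1305     0.4389     1.9098]
First solve x = (I − A)⁻¹ d = adj(I−A)·d / det(I−A); in particular x_1 = (0.4750·575 + 0.0650·175 + 0.0550·750) / 0.4215 = 325.75 / 0.4215 ≈ 772.835.
Intermediate flow from 3 to 1: z_31 = a_31 · x_1 = 0.05 × 325.75 / 0.4215 = 16.2875 / 0.4215 ≈ 38.6.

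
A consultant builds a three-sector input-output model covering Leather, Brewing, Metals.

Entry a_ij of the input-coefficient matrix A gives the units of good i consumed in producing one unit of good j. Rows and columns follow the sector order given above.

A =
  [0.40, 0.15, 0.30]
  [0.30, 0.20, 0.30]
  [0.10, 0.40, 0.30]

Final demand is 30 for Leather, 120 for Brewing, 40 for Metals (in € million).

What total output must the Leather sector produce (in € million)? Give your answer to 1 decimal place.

x_L = 307.1

I − A =
  [   0.60    -0.15    -0.30]
  [  -0.30     0.80    -0.30]
  [  -0.10    -0.40     0.70]
Cofactors of I−A, C_ij = (−1)^(i+j)·(minor ij) (rows/columns in the sector order above):
  C_11 = (0.80)(0.70) − (-0.30)(-0.40) = 0.4400
  C_12 = −[(-0.30)(0.70) − (-0.30)(-0.10)] = 0.2400
  C_13 = (-0.30)(-0.40) − (0.80)(-0.10) = 0.2000
  C_21 = −[(-0.15)(0.70) − (-0.30)(-0.40)] = 0.2250
  C_22 = (0.60)(0.70) − (-0.30)(-0.10) = 0.3900
  C_23 = −[(0.60)(-0.40) − (-0.15)(-0.10)] = 0.2550
  C_31 = (-0.15)(-0.30) − (-0.30)(0.80) = 0.2850
  C_32 = −[(0.60)(-0.30) − (-0.30)(-0.30)] = 0.2700
  C_33 = (0.60)(0.80) − (-0.15)(-0.30) = 0.4350
det(I−A) = Σ_j (I−A)_1j·C_1j = (0.60)(0.4400) + (-0.15)(0.2400) + (-0.30)(0.2000) = 0.1680
adj(I−A) = Cᵀ =
  [ 0.4400   0.2250   0.2850]
  [ 0.2400   0.3900   0.2700]
  [ 0.2000   0.2550   0.4350]
(I − A)⁻¹ = adj(I−A) / det(I−A) ≈
  [   2.6190     1.3393     1.6964]
  [   1.4286     2.3214     1.6071]
  [   1.1905     1.5179     2.5893]
x = (I − A)⁻¹ d = adj(I−A)·d / det(I−A), with det(I−A) = 0.1680:
  x_L = (0.4400·30 + 0.2250·120 + 0.2850·40) / 0.1680 = 51.60 / 0.1680 ≈ 307.1
  x_B = (0.2400·30 + 0.3900·120 + 0.2700·40) / 0.1680 = 64.80 / 0.1680 ≈ 385.7
  x_M = (0.2000·30 + 0.2550·120 + 0.4350·40) / 0.1680 = 54.00 / 0.1680 ≈ 321.4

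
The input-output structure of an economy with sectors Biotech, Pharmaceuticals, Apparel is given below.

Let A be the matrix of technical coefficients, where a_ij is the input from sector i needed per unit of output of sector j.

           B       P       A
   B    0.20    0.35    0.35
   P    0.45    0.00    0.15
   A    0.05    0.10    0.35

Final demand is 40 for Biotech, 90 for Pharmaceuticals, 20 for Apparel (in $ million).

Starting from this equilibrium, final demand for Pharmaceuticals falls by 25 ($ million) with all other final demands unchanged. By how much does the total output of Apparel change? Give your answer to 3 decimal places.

I − A =
  [   0.80    -0.35    -0.35]
  [  -0.45     1.00    -0.15]
  [  -0.05    -0.10     0.65]
Cofactors of I−A, C_ij = (−1)^(i+j)·(minor ij) (rows/columns in the sector order above):
  C_11 = (1.00)(0.65) − (-0.15)(-0.10) = 0.6350
  C_12 = −[(-0.45)(0.65) − (-0.15)(-0.05)] = 0.3000
  C_13 = (-0.45)(-0.10) − (1.00)(-0.05) = 0.0950
  C_21 = −[(-0.35)(0.65) − (-0.35)(-0.10)] = 0.2625
  C_22 = (0.80)(0.65) − (-0.35)(-0.05) = 0.5025
  C_23 = −[(0.80)(-0.10) − (-0.35)(-0.05)] = 0.0975
  C_31 = (-0.35)(-0.15) − (-0.35)(1.00) = 0.4025
  C_32 = −[(0.80)(-0.15) − (-0.35)(-0.45)] = 0.2775
  C_33 = (0.80)(1.00) − (-0.35)(-0.45) = 0.6425
det(I−A) = Σ_j (I−A)_1j·C_1j = (0.80)(0.6350) + (-0.35)(0.3000) + (-0.35)(0.0950) = 0.36975
adj(I−A) = Cᵀ =
  [ 0.6350   0.2625   0.4025]
  [ 0.3000   0.5025   0.2775]
  [ 0.0950   0.0975   0.6425]
(I − A)⁻¹ = adj(I−A) / det(I−A) ≈
  [   1.7174     0.7099     1.0886]
  [   0.8114     1.3590     0.7505]
  [   0.2569     0.2637     1.7377]
Δx = (I − A)⁻¹ Δd with Δd having -25 in the Pharmaceuticals component and 0 elsewhere.
So Δx_A = L_AP · (-25), where L_AP = adj(I−A)_AP / det(I−A) = 0.0975 / 0.36975.
Δx_A = 0.0975 × (-25) / 0.36975 = -2.4375 / 0.36975 ≈ -6.592.

Δx_A = -6.592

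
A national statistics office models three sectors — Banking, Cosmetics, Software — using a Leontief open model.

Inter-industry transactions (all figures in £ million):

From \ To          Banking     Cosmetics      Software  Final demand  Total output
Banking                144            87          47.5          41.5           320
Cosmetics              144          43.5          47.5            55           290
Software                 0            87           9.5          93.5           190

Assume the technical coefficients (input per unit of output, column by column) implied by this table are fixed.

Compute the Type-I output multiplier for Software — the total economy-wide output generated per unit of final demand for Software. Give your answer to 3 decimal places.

m_S = 3.612

Technical coefficients a_ij = z_ij / X_j:
  a_BB = 144/320 = 0.45, a_CB = 144/320 = 0.45, a_SB = 0/320 = 0.00
  a_BC = 87/290 = 0.30, a_CC = 43.5/290 = 0.15, a_SC = 87/290 = 0.30
  a_BS = 47.5/190 = 0.25, a_CS = 47.5/190 = 0.25, a_SS = 9.5/190 = 0.05
I − A =
  [   0.55    -0.30    -0.25]
  [  -0.45     0.85    -0.25]
  [   0.00    -0.30     0.95]
Cofactors of I−A, C_ij = (−1)^(i+j)·(minor ij) (rows/columns in the sector order above):
  C_11 = (0.85)(0.95) − (-0.25)(-0.30) = 0.7325
  C_12 = −[(-0.45)(0.95) − (-0.25)(0.00)] = 0.4275
  C_13 = (-0.45)(-0.30) − (0.85)(0.00) = 0.1350
  C_21 = −[(-0.30)(0.95) − (-0.25)(-0.30)] = 0.3600
  C_22 = (0.55)(0.95) − (-0.25)(0.00) = 0.5225
  C_23 = −[(0.55)(-0.30) − (-0.30)(0.00)] = 0.1650
  C_31 = (-0.30)(-0.25) − (-0.25)(0.85) = 0.2875
  C_32 = −[(0.55)(-0.25) − (-0.25)(-0.45)] = 0.2500
  C_33 = (0.55)(0.85) − (-0.30)(-0.45) = 0.3325
det(I−A) = Σ_j (I−A)_1j·C_1j = (0.55)(0.7325) + (-0.30)(0.4275) + (-0.25)(0.1350) = 0.240875
adj(I−A) = Cᵀ =
  [ 0.7325   0.3600   0.2875]
  [ 0.4275   0.5225   0.2500]
  [ 0.1350   0.1650   0.3325]
(I − A)⁻¹ = adj(I−A) / det(I−A) ≈
  [   3.0410     1.4946     1.1936]
  [   1.7748     2.1692     1.0379]
  [   0.5605     0.6850     1.3804]
The output multiplier for sector j is the column-j sum of the Leontief inverse (I − A)⁻¹ = adj(I−A) / det(I−A).
Column S of adj(I−A): (0.2875, 0.2500, 0.3325); det(I−A) = 0.240875.
m_S = (0.2875 + 0.2500 + 0.3325) / 0.240875 = 0.87 / 0.240875 ≈ 3.612.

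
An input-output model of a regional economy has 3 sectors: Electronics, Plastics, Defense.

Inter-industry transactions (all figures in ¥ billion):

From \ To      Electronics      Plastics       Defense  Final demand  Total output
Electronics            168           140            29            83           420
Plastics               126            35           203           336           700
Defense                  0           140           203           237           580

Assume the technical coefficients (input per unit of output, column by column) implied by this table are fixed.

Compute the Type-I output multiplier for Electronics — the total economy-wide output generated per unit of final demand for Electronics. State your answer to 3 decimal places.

Technical coefficients a_ij = z_ij / X_j:
  a_EE = 168/420 = 0.40, a_PE = 126/420 = 0.30, a_DE = 0/420 = 0.00
  a_EP = 140/700 = 0.20, a_PP = 35/700 = 0.05, a_DP = 140/700 = 0.20
  a_ED = 29/580 = 0.05, a_PD = 203/580 = 0.35, a_DD = 203/580 = 0.35
I − A =
  [   0.60    -0.20    -0.05]
  [  -0.30     0.95    -0.35]
  [   0.00    -0.20     0.65]
Cofactors of I−A, C_ij = (−1)^(i+j)·(minor ij) (rows/columns in the sector order above):
  C_11 = (0.95)(0.65) − (-0.35)(-0.20) = 0.5475
  C_12 = −[(-0.30)(0.65) − (-0.35)(0.00)] = 0.1950
  C_13 = (-0.30)(-0.20) − (0.95)(0.00) = 0.0600
  C_21 = −[(-0.20)(0.65) − (-0.05)(-0.20)] = 0.1400
  C_22 = (0.60)(0.65) − (-0.05)(0.00) = 0.3900
  C_23 = −[(0.60)(-0.20) − (-0.20)(0.00)] = 0.1200
  C_31 = (-0.20)(-0.35) − (-0.05)(0.95) = 0.1175
  C_32 = −[(0.60)(-0.35) − (-0.05)(-0.30)] = 0.2250
  C_33 = (0.60)(0.95) − (-0.20)(-0.30) = 0.5100
det(I−A) = Σ_j (I−A)_1j·C_1j = (0.60)(0.5475) + (-0.20)(0.1950) + (-0.05)(0.0600) = 0.2865
adj(I−A) = Cᵀ =
  [ 0.5475   0.1400   0.1175]
  [ 0.1950   0.3900   0.2250]
  [ 0.0600   0.1200   0.5100]
(I − A)⁻¹ = adj(I−A) / det(I−A) ≈
  [   1.9110     0.4887     0.4101]
  [   0.6806     1.3613     0.7853]
  [   0.2094     0.4188     1.7801]
The output multiplier for sector j is the column-j sum of the Leontief inverse (I − A)⁻¹ = adj(I−A) / det(I−A).
Column E of adj(I−A): (0.5475, 0.1950, 0.0600); det(I−A) = 0.2865.
m_E = (0.5475 + 0.1950 + 0.0600) / 0.2865 = 0.8025 / 0.2865 ≈ 2.801.

m_E = 2.801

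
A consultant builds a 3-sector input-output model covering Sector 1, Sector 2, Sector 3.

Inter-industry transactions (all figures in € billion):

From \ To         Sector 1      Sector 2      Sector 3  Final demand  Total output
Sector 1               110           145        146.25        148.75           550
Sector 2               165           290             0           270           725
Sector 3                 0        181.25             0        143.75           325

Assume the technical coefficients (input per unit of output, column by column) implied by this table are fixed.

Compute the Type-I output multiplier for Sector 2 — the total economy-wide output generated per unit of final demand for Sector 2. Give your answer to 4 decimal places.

Technical coefficients a_ij = z_ij / X_j:
  a_11 = 110/550 = 0.20, a_21 = 165/550 = 0.30, a_31 = 0/550 = 0.00
  a_12 = 145/725 = 0.20, a_22 = 290/725 = 0.40, a_32 = 181.25/725 = 0.25
  a_13 = 146.25/325 = 0.45, a_23 = 0/325 = 0.00, a_33 = 0/325 = 0.00
I − A =
  [   0.80    -0.20    -0.45]
  [  -0.30     0.60     0.00]
  [   0.00    -0.25     1.00]
Cofactors of I−A, C_ij = (−1)^(i+j)·(minor ij) (rows/columns in the sector order above):
  C_11 = (0.60)(1.00) − (0.00)(-0.25) = 0.6000
  C_12 = −[(-0.30)(1.00) − (0.00)(0.00)] = 0.3000
  C_13 = (-0.30)(-0.25) − (0.60)(0.00) = 0.0750
  C_21 = −[(-0.20)(1.00) − (-0.45)(-0.25)] = 0.3125
  C_22 = (0.80)(1.00) − (-0.45)(0.00) = 0.8000
  C_23 = −[(0.80)(-0.25) − (-0.20)(0.00)] = 0.2000
  C_31 = (-0.20)(0.00) − (-0.45)(0.60) = 0.2700
  C_32 = −[(0.80)(0.00) − (-0.45)(-0.30)] = 0.1350
  C_33 = (0.80)(0.60) − (-0.20)(-0.30) = 0.4200
det(I−A) = Σ_j (I−A)_1j·C_1j = (0.80)(0.6000) + (-0.20)(0.3000) + (-0.45)(0.0750) = 0.38625
adj(I−A) = Cᵀ =
  [ 0.6000   0.3125   0.2700]
  [ 0.3000   0.8000   0.1350]
  [ 0.0750   0.2000   0.4200]
(I − A)⁻¹ = adj(I−A) / det(I−A) ≈
  [   1.55340     0.80906     0.69903]
  [   0.77670     2.07120     0.34951]
  [   0.19417     0.51780     1.08738]
The output multiplier for sector j is the column-j sum of the Leontief inverse (I − A)⁻¹ = adj(I−A) / det(I−A).
Column 2 of adj(I−A): (0.3125, 0.8000, 0.2000); det(I−A) = 0.38625.
m_2 = (0.3125 + 0.8000 + 0.2000) / 0.38625 = 1.3125 / 0.38625 ≈ 3.3981.

m_2 = 3.3981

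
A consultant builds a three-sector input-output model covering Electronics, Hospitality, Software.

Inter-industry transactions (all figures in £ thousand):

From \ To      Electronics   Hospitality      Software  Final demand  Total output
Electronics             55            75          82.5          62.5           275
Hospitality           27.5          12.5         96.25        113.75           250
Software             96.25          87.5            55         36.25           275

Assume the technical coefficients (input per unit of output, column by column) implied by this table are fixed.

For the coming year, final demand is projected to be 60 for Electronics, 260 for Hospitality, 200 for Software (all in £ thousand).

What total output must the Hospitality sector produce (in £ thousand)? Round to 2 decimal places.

x_H = 629.06

Technical coefficients a_ij = z_ij / X_j:
  a_EE = 55/275 = 0.20, a_HE = 27.5/275 = 0.10, a_SE = 96.25/275 = 0.35
  a_EH = 75/250 = 0.30, a_HH = 12.5/250 = 0.05, a_SH = 87.5/250 = 0.35
  a_ES = 82.5/275 = 0.30, a_HS = 96.25/275 = 0.35, a_SS = 55/275 = 0.20
I − A =
  [   0.80    -0.30    -0.30]
  [  -0.10     0.95    -0.35]
  [  -0.35    -0.35     0.80]
Cofactors of I−A, C_ij = (−1)^(i+j)·(minor ij) (rows/columns in the sector order above):
  C_11 = (0.95)(0.80) − (-0.35)(-0.35) = 0.6375
  C_12 = −[(-0.10)(0.80) − (-0.35)(-0.35)] = 0.2025
  C_13 = (-0.10)(-0.35) − (0.95)(-0.35) = 0.3675
  C_21 = −[(-0.30)(0.80) − (-0.30)(-0.35)] = 0.3450
  C_22 = (0.80)(0.80) − (-0.30)(-0.35) = 0.5350
  C_23 = −[(0.80)(-0.35) − (-0.30)(-0.35)] = 0.3850
  C_31 = (-0.30)(-0.35) − (-0.30)(0.95) = 0.3900
  C_32 = −[(0.80)(-0.35) − (-0.30)(-0.10)] = 0.3100
  C_33 = (0.80)(0.95) − (-0.30)(-0.10) = 0.7300
det(I−A) = Σ_j (I−A)_1j·C_1j = (0.80)(0.6375) + (-0.30)(0.2025) + (-0.30)(0.3675) = 0.3390
adj(I−A) = Cᵀ =
  [ 0.6375   0.3450   0.3900]
  [ 0.2025   0.5350   0.3100]
  [ 0.3675   0.3850   0.7300]
(I − A)⁻¹ = adj(I−A) / det(I−A) ≈
  [   1.8805     1.0177     1.1504]
  [   0.5973     1.5782     0.9145]
  [   1.0841     1.1357     2.1534]
x = (I − A)⁻¹ d = adj(I−A)·d / det(I−A), with det(I−A) = 0.3390:
  x_E = (0.6375·60 + 0.3450·260 + 0.3900·200) / 0.3390 = 205.95 / 0.3390 ≈ 607.52
  x_H = (0.2025·60 + 0.5350·260 + 0.3100·200) / 0.3390 = 213.25 / 0.3390 ≈ 629.06
  x_S = (0.3675·60 + 0.3850·260 + 0.7300·200) / 0.3390 = 268.15 / 0.3390 ≈ 791.00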